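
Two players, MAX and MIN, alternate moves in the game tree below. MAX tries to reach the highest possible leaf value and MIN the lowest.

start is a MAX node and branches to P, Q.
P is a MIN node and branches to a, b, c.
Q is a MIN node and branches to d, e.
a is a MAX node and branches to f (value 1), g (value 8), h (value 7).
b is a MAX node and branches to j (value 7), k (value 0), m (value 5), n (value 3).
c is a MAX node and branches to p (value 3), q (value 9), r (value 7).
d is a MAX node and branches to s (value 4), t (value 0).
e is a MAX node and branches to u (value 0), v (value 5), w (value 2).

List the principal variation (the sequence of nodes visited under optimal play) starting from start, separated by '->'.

start -> P -> b -> j

a (MAX): max(1, 8, 7) = 8
b (MAX): max(7, 0, 5, 3) = 7
c (MAX): max(3, 9, 7) = 9
P (MIN): min(8, 7, 9) = 7
d (MAX): max(4, 0) = 4
e (MAX): max(0, 5, 2) = 5
Q (MIN): min(4, 5) = 4
start (MAX): max(7, 4) = 7
At start, MAX picks P (highest: 7).
At P, MIN picks b (lowest: 7).
At b, MAX picks j (highest: 7).
Terminal value 7.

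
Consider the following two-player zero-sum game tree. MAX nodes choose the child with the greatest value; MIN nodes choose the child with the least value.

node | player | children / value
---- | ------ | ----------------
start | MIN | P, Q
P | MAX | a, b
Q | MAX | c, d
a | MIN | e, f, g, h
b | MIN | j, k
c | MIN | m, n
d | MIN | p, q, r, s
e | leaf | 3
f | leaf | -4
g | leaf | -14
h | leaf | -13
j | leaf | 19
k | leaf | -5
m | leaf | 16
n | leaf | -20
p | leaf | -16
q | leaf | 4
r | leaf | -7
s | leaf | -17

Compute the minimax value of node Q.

c (MIN): min(16, -20) = -20
d (MIN): min(-16, 4, -7, -17) = -17
Q (MAX): max(-20, -17) = -17

-17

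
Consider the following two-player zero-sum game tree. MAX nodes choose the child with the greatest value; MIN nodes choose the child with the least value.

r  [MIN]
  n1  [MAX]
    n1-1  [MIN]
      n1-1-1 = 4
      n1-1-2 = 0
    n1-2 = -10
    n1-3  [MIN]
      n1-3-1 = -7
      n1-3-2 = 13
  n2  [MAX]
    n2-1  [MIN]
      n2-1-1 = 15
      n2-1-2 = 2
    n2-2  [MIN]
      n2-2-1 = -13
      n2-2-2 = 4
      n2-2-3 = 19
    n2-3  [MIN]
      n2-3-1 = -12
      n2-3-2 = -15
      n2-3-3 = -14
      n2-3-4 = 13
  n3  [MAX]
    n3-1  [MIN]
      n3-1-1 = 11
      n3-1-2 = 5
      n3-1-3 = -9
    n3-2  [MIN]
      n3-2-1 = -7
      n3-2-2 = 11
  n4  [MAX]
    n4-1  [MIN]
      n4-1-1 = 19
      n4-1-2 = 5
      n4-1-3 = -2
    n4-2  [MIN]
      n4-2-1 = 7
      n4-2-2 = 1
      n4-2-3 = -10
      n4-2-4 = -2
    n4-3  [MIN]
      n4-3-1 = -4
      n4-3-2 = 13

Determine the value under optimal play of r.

n1-1 (MIN): min(4, 0) = 0
n1-3 (MIN): min(-7, 13) = -7
n1 (MAX): max(0, -10, -7) = 0
n2-1 (MIN): min(15, 2) = 2
n2-2 (MIN): min(-13, 4, 19) = -13
n2-3 (MIN): min(-12, -15, -14, 13) = -15
n2 (MAX): max(2, -13, -15) = 2
n3-1 (MIN): min(11, 5, -9) = -9
n3-2 (MIN): min(-7, 11) = -7
n3 (MAX): max(-9, -7) = -7
n4-1 (MIN): min(19, 5, -2) = -2
n4-2 (MIN): min(7, 1, -10, -2) = -10
n4-3 (MIN): min(-4, 13) = -4
n4 (MAX): max(-2, -10, -4) = -2
r (MIN): min(0, 2, -7, -2) = -7

-7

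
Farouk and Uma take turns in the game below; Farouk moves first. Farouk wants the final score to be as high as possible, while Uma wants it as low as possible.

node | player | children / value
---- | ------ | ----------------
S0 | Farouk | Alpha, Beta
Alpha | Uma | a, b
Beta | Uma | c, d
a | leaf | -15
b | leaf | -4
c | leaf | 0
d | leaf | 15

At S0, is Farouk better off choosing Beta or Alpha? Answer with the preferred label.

Beta (Uma): min(0, 15) = 0
Alpha (Uma): min(-15, -4) = -15
Farouk prefers the higher value; Beta=0, Alpha=-15. Beta is better since 0 > -15.

Beta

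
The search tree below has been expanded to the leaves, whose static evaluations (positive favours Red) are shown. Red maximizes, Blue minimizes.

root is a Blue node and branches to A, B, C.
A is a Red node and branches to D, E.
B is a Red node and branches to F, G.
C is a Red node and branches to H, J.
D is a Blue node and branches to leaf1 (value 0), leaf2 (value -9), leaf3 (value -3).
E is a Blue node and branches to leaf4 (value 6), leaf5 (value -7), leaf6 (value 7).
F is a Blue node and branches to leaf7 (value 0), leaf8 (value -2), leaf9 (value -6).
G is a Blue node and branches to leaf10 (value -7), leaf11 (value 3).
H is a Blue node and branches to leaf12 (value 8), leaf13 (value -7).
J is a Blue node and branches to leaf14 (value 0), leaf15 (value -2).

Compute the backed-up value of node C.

H (Blue): min(8, -7) = -7
J (Blue): min(0, -2) = -2
C (Red): max(-7, -2) = -2

-2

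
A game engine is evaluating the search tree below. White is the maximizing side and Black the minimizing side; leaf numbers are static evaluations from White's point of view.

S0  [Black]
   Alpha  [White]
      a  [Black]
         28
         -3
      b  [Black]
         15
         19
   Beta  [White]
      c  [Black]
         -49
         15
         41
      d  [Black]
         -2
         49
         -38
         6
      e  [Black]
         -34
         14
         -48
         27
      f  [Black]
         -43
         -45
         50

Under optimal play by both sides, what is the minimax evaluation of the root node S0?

a (Black): min(28, -3) = -3
b (Black): min(15, 19) = 15
Alpha (White): max(-3, 15) = 15
c (Black): min(-49, 15, 41) = -49
d (Black): min(-2, 49, -38, 6) = -38
e (Black): min(-34, 14, -48, 27) = -48
f (Black): min(-43, -45, 50) = -45
Beta (White): max(-49, -38, -48, -45) = -38
S0 (Black): min(15, -38) = -38

-38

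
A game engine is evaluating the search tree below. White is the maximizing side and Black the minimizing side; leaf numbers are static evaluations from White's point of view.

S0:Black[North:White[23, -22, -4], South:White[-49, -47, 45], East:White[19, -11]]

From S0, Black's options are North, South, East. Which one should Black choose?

East

North (White): max(23, -22, -4) = 23
South (White): max(-49, -47, 45) = 45
East (White): max(19, -11) = 19
S0 (Black): min(23, 45, 19) = 19
Black at S0 wants the lowest of {North=23, South=45, East=19}, so chooses East.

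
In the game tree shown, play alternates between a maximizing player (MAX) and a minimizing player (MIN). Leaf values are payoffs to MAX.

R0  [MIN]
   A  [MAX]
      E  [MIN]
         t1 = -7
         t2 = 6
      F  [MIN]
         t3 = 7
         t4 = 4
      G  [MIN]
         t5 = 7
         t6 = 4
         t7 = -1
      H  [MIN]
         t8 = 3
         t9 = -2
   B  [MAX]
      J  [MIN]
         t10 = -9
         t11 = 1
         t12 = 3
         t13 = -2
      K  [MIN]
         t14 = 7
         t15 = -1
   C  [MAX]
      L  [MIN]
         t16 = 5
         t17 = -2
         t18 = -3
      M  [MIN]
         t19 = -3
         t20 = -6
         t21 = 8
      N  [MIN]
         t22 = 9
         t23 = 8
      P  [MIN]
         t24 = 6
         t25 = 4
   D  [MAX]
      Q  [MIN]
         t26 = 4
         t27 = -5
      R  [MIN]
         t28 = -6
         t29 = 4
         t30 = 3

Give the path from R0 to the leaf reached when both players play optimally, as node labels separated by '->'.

E (MIN): min(-7, 6) = -7
F (MIN): min(7, 4) = 4
G (MIN): min(7, 4, -1) = -1
H (MIN): min(3, -2) = -2
A (MAX): max(-7, 4, -1, -2) = 4
J (MIN): min(-9, 1, 3, -2) = -9
K (MIN): min(7, -1) = -1
B (MAX): max(-9, -1) = -1
L (MIN): min(5, -2, -3) = -3
M (MIN): min(-3, -6, 8) = -6
N (MIN): min(9, 8) = 8
P (MIN): min(6, 4) = 4
C (MAX): max(-3, -6, 8, 4) = 8
Q (MIN): min(4, -5) = -5
R (MIN): min(-6, 4, 3) = -6
D (MAX): max(-5, -6) = -5
R0 (MIN): min(4, -1, 8, -5) = -5
At R0, MIN picks D (lowest: -5).
At D, MAX picks Q (highest: -5).
At Q, MIN picks t27 (lowest: -5).
Terminal value -5.

R0 -> D -> Q -> t27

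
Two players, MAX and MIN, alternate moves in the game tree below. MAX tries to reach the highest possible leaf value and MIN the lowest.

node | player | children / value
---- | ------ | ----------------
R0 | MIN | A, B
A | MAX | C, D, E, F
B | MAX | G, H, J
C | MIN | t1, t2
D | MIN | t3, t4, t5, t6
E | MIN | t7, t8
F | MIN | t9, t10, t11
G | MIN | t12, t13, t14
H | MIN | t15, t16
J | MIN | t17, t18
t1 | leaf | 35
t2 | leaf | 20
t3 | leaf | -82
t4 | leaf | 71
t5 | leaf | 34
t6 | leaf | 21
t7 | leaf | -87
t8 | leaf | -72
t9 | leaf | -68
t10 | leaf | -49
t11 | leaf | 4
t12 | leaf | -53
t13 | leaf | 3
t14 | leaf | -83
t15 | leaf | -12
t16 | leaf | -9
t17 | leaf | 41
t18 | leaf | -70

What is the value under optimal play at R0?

-12

C (MIN): min(35, 20) = 20
D (MIN): min(-82, 71, 34, 21) = -82
E (MIN): min(-87, -72) = -87
F (MIN): min(-68, -49, 4) = -68
A (MAX): max(20, -82, -87, -68) = 20
G (MIN): min(-53, 3, -83) = -83
H (MIN): min(-12, -9) = -12
J (MIN): min(41, -70) = -70
B (MAX): max(-83, -12, -70) = -12
R0 (MIN): min(20, -12) = -12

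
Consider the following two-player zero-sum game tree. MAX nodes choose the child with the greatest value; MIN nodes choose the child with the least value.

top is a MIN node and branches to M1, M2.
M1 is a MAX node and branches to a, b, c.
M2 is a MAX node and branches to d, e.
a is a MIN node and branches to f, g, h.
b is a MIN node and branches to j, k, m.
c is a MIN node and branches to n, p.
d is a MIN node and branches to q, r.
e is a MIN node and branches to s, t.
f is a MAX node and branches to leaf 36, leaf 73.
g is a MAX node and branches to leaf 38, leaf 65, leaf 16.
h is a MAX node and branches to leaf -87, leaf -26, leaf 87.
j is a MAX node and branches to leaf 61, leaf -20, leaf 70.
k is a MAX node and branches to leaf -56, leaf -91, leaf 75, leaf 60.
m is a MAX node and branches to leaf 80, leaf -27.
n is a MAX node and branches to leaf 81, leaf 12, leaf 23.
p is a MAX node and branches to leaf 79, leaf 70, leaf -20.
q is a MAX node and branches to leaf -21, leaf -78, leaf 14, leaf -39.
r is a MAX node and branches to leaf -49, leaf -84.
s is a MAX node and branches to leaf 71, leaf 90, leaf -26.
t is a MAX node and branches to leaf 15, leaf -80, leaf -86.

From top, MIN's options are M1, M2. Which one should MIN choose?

f (MAX): max(36, 73) = 73
g (MAX): max(38, 65, 16) = 65
h (MAX): max(-87, -26, 87) = 87
a (MIN): min(73, 65, 87) = 65
j (MAX): max(61, -20, 70) = 70
k (MAX): max(-56, -91, 75, 60) = 75
m (MAX): max(80, -27) = 80
b (MIN): min(70, 75, 80) = 70
n (MAX): max(81, 12, 23) = 81
p (MAX): max(79, 70, -20) = 79
c (MIN): min(81, 79) = 79
M1 (MAX): max(65, 70, 79) = 79
q (MAX): max(-21, -78, 14, -39) = 14
r (MAX): max(-49, -84) = -49
d (MIN): min(14, -49) = -49
s (MAX): max(71, 90, -26) = 90
t (MAX): max(15, -80, -86) = 15
e (MIN): min(90, 15) = 15
M2 (MAX): max(-49, 15) = 15
top (MIN): min(79, 15) = 15
MIN at top wants the lowest of {M1=79, M2=15}, so chooses M2.

M2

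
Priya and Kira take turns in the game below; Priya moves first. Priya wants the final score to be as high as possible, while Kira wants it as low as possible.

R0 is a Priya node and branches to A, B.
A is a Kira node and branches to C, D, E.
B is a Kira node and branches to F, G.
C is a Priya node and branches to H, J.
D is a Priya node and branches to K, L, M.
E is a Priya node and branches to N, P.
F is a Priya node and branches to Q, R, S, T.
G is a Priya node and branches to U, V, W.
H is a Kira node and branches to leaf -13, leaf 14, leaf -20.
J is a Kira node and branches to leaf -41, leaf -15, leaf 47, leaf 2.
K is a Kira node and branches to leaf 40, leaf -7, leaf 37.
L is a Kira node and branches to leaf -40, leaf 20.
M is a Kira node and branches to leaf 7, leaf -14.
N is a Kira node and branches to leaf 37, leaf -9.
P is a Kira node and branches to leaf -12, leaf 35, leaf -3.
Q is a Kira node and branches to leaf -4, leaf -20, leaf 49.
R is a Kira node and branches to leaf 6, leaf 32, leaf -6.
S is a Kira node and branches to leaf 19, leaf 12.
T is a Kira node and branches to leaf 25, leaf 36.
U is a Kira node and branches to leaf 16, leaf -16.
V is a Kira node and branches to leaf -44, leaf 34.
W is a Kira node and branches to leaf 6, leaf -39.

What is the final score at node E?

N (Kira): min(37, -9) = -9
P (Kira): min(-12, 35, -3) = -12
E (Priya): max(-9, -12) = -9

-9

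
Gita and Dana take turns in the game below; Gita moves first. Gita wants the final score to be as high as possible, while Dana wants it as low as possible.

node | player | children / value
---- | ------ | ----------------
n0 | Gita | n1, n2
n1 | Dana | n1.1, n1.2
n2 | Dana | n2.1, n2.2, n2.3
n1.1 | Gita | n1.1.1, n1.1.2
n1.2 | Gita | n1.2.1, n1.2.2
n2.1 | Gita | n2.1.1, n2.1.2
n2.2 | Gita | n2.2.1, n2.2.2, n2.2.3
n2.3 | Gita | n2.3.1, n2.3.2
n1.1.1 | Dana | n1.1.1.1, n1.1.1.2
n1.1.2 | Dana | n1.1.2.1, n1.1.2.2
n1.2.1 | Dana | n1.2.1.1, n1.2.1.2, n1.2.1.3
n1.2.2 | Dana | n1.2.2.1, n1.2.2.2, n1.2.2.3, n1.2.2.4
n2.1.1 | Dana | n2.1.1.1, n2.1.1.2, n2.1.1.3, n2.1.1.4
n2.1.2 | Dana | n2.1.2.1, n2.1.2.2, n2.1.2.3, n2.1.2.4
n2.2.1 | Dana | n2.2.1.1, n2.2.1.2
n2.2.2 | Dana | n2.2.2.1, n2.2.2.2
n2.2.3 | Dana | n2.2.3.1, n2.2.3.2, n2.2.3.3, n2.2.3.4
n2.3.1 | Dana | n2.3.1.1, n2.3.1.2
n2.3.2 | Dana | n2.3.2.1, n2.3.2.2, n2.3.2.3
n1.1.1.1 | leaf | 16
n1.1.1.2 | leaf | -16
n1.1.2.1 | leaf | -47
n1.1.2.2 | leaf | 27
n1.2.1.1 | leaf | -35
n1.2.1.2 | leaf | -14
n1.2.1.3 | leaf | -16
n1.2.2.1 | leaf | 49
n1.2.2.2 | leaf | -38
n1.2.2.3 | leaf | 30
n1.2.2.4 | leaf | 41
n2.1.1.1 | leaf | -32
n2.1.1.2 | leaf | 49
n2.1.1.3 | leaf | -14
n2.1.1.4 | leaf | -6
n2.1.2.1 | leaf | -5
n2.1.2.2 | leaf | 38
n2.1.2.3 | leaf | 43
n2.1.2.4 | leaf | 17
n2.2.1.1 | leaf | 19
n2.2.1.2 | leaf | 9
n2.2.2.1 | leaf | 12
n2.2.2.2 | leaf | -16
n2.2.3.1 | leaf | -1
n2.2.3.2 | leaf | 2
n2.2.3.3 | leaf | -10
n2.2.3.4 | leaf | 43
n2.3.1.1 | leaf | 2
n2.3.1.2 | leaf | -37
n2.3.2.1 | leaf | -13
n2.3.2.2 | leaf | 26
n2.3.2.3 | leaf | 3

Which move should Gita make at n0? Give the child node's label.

n2

n1.1.1 (Dana): min(16, -16) = -16
n1.1.2 (Dana): min(-47, 27) = -47
n1.1 (Gita): max(-16, -47) = -16
n1.2.1 (Dana): min(-35, -14, -16) = -35
n1.2.2 (Dana): min(49, -38, 30, 41) = -38
n1.2 (Gita): max(-35, -38) = -35
n1 (Dana): min(-16, -35) = -35
n2.1.1 (Dana): min(-32, 49, -14, -6) = -32
n2.1.2 (Dana): min(-5, 38, 43, 17) = -5
n2.1 (Gita): max(-32, -5) = -5
n2.2.1 (Dana): min(19, 9) = 9
n2.2.2 (Dana): min(12, -16) = -16
n2.2.3 (Dana): min(-1, 2, -10, 43) = -10
n2.2 (Gita): max(9, -16, -10) = 9
n2.3.1 (Dana): min(2, -37) = -37
n2.3.2 (Dana): min(-13, 26, 3) = -13
n2.3 (Gita): max(-37, -13) = -13
n2 (Dana): min(-5, 9, -13) = -13
n0 (Gita): max(-35, -13) = -13
Gita at n0 wants the highest of {n1=-35, n2=-13}, so chooses n2.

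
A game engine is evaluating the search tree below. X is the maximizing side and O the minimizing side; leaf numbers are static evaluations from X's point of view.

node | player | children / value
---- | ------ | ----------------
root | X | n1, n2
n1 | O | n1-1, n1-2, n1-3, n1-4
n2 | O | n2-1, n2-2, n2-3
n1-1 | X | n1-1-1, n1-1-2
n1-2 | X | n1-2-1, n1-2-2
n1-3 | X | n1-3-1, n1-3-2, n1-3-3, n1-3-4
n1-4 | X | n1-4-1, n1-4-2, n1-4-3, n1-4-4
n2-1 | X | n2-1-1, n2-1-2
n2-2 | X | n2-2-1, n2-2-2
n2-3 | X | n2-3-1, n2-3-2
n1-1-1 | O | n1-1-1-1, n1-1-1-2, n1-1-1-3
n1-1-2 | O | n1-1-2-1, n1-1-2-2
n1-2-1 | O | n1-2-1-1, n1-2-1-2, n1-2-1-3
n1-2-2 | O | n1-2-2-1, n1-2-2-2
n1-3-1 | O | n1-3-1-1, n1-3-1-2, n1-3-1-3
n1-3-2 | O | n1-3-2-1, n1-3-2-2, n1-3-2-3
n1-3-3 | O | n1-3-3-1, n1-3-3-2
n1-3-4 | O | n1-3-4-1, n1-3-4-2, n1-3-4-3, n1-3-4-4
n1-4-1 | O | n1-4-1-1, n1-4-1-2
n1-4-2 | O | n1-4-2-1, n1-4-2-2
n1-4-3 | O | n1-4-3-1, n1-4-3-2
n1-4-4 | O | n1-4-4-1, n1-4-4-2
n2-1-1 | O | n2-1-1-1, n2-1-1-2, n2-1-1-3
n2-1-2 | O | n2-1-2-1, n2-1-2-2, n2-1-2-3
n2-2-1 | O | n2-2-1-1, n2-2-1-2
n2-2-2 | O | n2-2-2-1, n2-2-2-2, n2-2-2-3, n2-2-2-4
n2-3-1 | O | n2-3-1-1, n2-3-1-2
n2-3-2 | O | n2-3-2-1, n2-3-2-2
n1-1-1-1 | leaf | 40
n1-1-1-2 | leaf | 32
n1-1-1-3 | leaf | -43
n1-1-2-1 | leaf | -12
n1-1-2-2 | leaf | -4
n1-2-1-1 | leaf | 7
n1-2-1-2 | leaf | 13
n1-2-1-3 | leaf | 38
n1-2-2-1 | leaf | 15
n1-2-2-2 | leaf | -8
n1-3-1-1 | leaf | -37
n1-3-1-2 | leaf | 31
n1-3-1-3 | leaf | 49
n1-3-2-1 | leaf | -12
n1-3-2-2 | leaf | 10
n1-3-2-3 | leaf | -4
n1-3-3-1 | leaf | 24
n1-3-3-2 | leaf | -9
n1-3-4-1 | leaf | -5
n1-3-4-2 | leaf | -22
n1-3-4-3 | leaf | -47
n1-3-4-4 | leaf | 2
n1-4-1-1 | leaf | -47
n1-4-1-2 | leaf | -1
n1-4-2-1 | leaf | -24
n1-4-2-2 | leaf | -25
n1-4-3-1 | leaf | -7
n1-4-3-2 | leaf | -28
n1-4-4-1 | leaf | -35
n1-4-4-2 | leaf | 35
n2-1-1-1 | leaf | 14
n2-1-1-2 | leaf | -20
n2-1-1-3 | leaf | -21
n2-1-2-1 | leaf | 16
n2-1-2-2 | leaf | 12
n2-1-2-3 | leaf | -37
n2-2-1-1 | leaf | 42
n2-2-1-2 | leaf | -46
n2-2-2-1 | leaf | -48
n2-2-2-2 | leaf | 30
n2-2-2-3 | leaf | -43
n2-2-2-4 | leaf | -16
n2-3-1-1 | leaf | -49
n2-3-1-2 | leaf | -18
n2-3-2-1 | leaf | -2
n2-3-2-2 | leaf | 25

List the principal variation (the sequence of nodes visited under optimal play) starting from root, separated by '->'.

n1-1-1 (O): min(40, 32, -43) = -43
n1-1-2 (O): min(-12, -4) = -12
n1-1 (X): max(-43, -12) = -12
n1-2-1 (O): min(7, 13, 38) = 7
n1-2-2 (O): min(15, -8) = -8
n1-2 (X): max(7, -8) = 7
n1-3-1 (O): min(-37, 31, 49) = -37
n1-3-2 (O): min(-12, 10, -4) = -12
n1-3-3 (O): min(24, -9) = -9
n1-3-4 (O): min(-5, -22, -47, 2) = -47
n1-3 (X): max(-37, -12, -9, -47) = -9
n1-4-1 (O): min(-47, -1) = -47
n1-4-2 (O): min(-24, -25) = -25
n1-4-3 (O): min(-7, -28) = -28
n1-4-4 (O): min(-35, 35) = -35
n1-4 (X): max(-47, -25, -28, -35) = -25
n1 (O): min(-12, 7, -9, -25) = -25
n2-1-1 (O): min(14, -20, -21) = -21
n2-1-2 (O): min(16, 12, -37) = -37
n2-1 (X): max(-21, -37) = -21
n2-2-1 (O): min(42, -46) = -46
n2-2-2 (O): min(-48, 30, -43, -16) = -48
n2-2 (X): max(-46, -48) = -46
n2-3-1 (O): min(-49, -18) = -49
n2-3-2 (O): min(-2, 25) = -2
n2-3 (X): max(-49, -2) = -2
n2 (O): min(-21, -46, -2) = -46
root (X): max(-25, -46) = -25
At root, X picks n1 (highest: -25).
At n1, O picks n1-4 (lowest: -25).
At n1-4, X picks n1-4-2 (highest: -25).
At n1-4-2, O picks n1-4-2-2 (lowest: -25).
Terminal value -25.

root -> n1 -> n1-4 -> n1-4-2 -> n1-4-2-2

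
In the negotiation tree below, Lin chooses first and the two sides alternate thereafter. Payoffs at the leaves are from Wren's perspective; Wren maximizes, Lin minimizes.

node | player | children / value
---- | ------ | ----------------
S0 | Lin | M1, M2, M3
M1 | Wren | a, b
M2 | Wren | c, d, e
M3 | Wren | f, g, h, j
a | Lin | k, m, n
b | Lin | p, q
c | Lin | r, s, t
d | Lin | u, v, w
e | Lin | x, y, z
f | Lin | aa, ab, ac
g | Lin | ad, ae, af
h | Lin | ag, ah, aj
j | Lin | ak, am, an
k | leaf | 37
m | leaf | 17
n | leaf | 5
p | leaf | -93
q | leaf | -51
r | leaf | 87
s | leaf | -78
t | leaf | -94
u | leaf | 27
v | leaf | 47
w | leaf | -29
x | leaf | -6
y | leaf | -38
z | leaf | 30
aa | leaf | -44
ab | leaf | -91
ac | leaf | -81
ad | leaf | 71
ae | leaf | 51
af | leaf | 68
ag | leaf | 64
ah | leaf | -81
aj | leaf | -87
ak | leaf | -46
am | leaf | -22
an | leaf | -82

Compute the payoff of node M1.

5

a (Lin): min(37, 17, 5) = 5
b (Lin): min(-93, -51) = -93
M1 (Wren): max(5, -93) = 5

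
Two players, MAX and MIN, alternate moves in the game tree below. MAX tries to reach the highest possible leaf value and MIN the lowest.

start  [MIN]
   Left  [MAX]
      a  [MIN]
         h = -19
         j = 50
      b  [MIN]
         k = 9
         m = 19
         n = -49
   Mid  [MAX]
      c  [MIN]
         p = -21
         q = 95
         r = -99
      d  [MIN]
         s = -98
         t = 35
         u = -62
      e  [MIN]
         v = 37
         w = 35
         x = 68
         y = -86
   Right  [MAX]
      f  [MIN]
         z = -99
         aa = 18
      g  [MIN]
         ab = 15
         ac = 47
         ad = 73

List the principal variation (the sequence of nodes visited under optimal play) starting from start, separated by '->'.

start -> Mid -> e -> y

a (MIN): min(-19, 50) = -19
b (MIN): min(9, 19, -49) = -49
Left (MAX): max(-19, -49) = -19
c (MIN): min(-21, 95, -99) = -99
d (MIN): min(-98, 35, -62) = -98
e (MIN): min(37, 35, 68, -86) = -86
Mid (MAX): max(-99, -98, -86) = -86
f (MIN): min(-99, 18) = -99
g (MIN): min(15, 47, 73) = 15
Right (MAX): max(-99, 15) = 15
start (MIN): min(-19, -86, 15) = -86
At start, MIN picks Mid (lowest: -86).
At Mid, MAX picks e (highest: -86).
At e, MIN picks y (lowest: -86).
Terminal value -86.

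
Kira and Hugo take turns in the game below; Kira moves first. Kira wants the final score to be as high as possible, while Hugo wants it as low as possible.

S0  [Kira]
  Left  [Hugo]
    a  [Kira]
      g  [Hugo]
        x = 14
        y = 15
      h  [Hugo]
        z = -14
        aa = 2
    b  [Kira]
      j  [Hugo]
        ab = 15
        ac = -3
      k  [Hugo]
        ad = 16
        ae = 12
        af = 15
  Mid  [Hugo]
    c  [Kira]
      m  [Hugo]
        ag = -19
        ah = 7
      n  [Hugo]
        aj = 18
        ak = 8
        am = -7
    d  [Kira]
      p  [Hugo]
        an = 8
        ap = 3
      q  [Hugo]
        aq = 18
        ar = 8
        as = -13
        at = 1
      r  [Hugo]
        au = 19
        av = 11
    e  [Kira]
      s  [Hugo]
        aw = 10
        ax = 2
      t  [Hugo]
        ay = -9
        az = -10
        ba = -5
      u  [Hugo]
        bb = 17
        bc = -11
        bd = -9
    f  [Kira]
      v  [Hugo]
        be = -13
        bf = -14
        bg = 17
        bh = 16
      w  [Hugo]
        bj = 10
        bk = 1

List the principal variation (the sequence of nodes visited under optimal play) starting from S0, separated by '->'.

S0 -> Left -> b -> k -> ae

g (Hugo): min(14, 15) = 14
h (Hugo): min(-14, 2) = -14
a (Kira): max(14, -14) = 14
j (Hugo): min(15, -3) = -3
k (Hugo): min(16, 12, 15) = 12
b (Kira): max(-3, 12) = 12
Left (Hugo): min(14, 12) = 12
m (Hugo): min(-19, 7) = -19
n (Hugo): min(18, 8, -7) = -7
c (Kira): max(-19, -7) = -7
p (Hugo): min(8, 3) = 3
q (Hugo): min(18, 8, -13, 1) = -13
r (Hugo): min(19, 11) = 11
d (Kira): max(3, -13, 11) = 11
s (Hugo): min(10, 2) = 2
t (Hugo): min(-9, -10, -5) = -10
u (Hugo): min(17, -11, -9) = -11
e (Kira): max(2, -10, -11) = 2
v (Hugo): min(-13, -14, 17, 16) = -14
w (Hugo): min(10, 1) = 1
f (Kira): max(-14, 1) = 1
Mid (Hugo): min(-7, 11, 2, 1) = -7
S0 (Kira): max(12, -7) = 12
At S0, Kira picks Left (highest: 12).
At Left, Hugo picks b (lowest: 12).
At b, Kira picks k (highest: 12).
At k, Hugo picks ae (lowest: 12).
Terminal value 12.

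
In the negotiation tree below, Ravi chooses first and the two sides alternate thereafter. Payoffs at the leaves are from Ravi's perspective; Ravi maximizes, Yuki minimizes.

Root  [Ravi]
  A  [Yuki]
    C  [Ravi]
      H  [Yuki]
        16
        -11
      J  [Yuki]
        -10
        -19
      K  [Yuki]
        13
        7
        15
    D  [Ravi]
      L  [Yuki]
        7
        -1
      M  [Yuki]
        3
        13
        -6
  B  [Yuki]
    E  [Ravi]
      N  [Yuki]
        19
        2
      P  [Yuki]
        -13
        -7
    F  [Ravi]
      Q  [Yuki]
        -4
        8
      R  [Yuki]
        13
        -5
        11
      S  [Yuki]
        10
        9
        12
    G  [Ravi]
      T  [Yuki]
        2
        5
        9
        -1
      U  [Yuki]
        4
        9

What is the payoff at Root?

2

H (Yuki): min(16, -11) = -11
J (Yuki): min(-10, -19) = -19
K (Yuki): min(13, 7, 15) = 7
C (Ravi): max(-11, -19, 7) = 7
L (Yuki): min(7, -1) = -1
M (Yuki): min(3, 13, -6) = -6
D (Ravi): max(-1, -6) = -1
A (Yuki): min(7, -1) = -1
N (Yuki): min(19, 2) = 2
P (Yuki): min(-13, -7) = -13
E (Ravi): max(2, -13) = 2
Q (Yuki): min(-4, 8) = -4
R (Yuki): min(13, -5, 11) = -5
S (Yuki): min(10, 9, 12) = 9
F (Ravi): max(-4, -5, 9) = 9
T (Yuki): min(2, 5, 9, -1) = -1
U (Yuki): min(4, 9) = 4
G (Ravi): max(-1, 4) = 4
B (Yuki): min(2, 9, 4) = 2
Root (Ravi): max(-1, 2) = 2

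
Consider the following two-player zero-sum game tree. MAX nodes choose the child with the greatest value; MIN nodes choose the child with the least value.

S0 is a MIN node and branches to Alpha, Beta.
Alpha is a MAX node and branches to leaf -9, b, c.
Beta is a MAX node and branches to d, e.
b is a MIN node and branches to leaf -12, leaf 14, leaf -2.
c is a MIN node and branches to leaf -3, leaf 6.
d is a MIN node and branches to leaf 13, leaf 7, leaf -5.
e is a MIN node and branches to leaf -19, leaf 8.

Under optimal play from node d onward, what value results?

d (MIN): min(13, 7, -5) = -5

-5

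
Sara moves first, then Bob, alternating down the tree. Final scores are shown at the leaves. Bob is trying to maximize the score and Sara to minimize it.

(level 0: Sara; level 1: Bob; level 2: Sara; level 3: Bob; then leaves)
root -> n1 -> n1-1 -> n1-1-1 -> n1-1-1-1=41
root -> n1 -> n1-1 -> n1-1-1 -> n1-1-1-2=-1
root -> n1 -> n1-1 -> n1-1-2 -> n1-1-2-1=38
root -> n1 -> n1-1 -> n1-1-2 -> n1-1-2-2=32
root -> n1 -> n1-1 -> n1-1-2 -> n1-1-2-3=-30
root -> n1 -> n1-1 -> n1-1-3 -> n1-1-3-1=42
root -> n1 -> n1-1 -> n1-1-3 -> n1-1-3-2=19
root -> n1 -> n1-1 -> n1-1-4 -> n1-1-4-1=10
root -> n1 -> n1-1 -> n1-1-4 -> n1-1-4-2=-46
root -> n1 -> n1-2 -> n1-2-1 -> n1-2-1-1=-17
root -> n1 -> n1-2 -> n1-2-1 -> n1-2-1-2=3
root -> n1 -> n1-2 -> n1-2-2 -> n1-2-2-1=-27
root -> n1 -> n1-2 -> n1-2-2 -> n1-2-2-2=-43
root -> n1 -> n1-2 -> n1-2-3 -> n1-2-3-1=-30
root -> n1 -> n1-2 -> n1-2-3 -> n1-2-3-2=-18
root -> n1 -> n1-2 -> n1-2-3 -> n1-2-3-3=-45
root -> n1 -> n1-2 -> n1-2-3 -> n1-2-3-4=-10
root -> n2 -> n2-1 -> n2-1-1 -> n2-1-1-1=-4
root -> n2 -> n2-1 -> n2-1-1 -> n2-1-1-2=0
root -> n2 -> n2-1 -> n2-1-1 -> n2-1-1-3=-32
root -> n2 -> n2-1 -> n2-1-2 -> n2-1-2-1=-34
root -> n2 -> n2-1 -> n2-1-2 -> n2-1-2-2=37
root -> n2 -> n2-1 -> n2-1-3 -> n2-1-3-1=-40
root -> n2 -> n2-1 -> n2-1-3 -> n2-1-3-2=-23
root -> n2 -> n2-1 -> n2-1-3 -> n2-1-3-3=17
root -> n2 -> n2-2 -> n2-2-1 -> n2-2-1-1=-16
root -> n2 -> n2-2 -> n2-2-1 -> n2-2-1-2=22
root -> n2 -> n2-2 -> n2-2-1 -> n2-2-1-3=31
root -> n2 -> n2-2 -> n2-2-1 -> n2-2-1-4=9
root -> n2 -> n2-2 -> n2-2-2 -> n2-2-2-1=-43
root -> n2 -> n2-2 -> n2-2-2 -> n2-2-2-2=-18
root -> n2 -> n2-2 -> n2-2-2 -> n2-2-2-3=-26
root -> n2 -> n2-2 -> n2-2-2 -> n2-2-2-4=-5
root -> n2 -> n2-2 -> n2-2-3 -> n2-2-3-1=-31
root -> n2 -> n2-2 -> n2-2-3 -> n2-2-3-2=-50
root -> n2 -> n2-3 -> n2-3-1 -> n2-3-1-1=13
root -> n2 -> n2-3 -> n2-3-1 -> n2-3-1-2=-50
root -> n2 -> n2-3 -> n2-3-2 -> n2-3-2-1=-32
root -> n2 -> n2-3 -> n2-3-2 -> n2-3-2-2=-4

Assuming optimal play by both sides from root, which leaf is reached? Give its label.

n1-1-1 (Bob): max(41, -1) = 41
n1-1-2 (Bob): max(38, 32, -30) = 38
n1-1-3 (Bob): max(42, 19) = 42
n1-1-4 (Bob): max(10, -46) = 10
n1-1 (Sara): min(41, 38, 42, 10) = 10
n1-2-1 (Bob): max(-17, 3) = 3
n1-2-2 (Bob): max(-27, -43) = -27
n1-2-3 (Bob): max(-30, -18, -45, -10) = -10
n1-2 (Sara): min(3, -27, -10) = -27
n1 (Bob): max(10, -27) = 10
n2-1-1 (Bob): max(-4, 0, -32) = 0
n2-1-2 (Bob): max(-34, 37) = 37
n2-1-3 (Bob): max(-40, -23, 17) = 17
n2-1 (Sara): min(0, 37, 17) = 0
n2-2-1 (Bob): max(-16, 22, 31, 9) = 31
n2-2-2 (Bob): max(-43, -18, -26, -5) = -5
n2-2-3 (Bob): max(-31, -50) = -31
n2-2 (Sara): min(31, -5, -31) = -31
n2-3-1 (Bob): max(13, -50) = 13
n2-3-2 (Bob): max(-32, -4) = -4
n2-3 (Sara): min(13, -4) = -4
n2 (Bob): max(0, -31, -4) = 0
root (Sara): min(10, 0) = 0
At root, Sara picks n2 (lowest: 0).
At n2, Bob picks n2-1 (highest: 0).
At n2-1, Sara picks n2-1-1 (lowest: 0).
At n2-1-1, Bob picks n2-1-1-2 (highest: 0).
Terminal value 0.

n2-1-1-2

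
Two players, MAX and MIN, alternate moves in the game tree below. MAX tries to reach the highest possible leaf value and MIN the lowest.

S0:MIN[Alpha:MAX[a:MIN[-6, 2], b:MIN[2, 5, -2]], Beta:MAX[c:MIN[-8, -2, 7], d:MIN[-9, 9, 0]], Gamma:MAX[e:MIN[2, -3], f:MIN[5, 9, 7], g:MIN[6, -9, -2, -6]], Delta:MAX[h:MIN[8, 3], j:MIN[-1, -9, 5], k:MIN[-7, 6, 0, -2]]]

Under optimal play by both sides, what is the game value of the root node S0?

a (MIN): min(-6, 2) = -6
b (MIN): min(2, 5, -2) = -2
Alpha (MAX): max(-6, -2) = -2
c (MIN): min(-8, -2, 7) = -8
d (MIN): min(-9, 9, 0) = -9
Beta (MAX): max(-8, -9) = -8
e (MIN): min(2, -3) = -3
f (MIN): min(5, 9, 7) = 5
g (MIN): min(6, -9, -2, -6) = -9
Gamma (MAX): max(-3, 5, -9) = 5
h (MIN): min(8, 3) = 3
j (MIN): min(-1, -9, 5) = -9
k (MIN): min(-7, 6, 0, -2) = -7
Delta (MAX): max(3, -9, -7) = 3
S0 (MIN): min(-2, -8, 5, 3) = -8

-8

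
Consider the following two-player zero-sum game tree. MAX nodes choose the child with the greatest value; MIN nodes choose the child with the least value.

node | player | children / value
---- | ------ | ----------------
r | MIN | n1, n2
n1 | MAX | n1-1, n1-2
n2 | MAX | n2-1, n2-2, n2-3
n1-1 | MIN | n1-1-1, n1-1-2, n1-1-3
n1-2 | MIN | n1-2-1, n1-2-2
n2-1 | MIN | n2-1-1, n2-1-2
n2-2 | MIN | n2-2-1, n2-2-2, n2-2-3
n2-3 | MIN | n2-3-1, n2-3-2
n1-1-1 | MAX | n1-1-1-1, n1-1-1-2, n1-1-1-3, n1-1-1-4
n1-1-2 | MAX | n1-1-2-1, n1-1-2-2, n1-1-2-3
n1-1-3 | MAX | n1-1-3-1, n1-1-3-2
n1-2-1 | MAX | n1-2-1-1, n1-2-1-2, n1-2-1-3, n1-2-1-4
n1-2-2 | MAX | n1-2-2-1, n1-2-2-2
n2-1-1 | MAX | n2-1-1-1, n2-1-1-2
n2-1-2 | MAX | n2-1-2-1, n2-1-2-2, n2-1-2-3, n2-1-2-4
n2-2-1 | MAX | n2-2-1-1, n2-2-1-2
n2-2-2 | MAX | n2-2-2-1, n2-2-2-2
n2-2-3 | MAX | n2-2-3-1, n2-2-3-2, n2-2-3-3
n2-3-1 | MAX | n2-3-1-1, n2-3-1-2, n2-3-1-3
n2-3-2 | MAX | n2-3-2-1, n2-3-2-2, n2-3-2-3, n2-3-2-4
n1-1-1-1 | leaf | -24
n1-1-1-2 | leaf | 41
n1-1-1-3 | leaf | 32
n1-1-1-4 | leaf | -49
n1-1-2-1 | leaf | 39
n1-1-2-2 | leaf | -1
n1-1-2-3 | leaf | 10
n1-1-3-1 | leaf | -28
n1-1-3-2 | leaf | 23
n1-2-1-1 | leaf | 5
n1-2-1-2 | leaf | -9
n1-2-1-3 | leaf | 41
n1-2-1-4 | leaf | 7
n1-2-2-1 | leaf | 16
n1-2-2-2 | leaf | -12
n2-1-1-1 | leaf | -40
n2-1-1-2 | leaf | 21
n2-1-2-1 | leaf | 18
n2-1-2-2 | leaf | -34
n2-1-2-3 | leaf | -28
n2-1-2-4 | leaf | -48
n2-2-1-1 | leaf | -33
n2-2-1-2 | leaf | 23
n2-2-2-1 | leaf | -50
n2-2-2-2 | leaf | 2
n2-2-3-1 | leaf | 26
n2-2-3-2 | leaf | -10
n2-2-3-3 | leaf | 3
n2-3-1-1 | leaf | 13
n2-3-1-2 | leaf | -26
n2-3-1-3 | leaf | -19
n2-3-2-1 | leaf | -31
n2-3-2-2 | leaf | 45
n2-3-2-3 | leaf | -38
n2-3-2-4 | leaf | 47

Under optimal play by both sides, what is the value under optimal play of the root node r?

n1-1-1 (MAX): max(-24, 41, 32, -49) = 41
n1-1-2 (MAX): max(39, -1, 10) = 39
n1-1-3 (MAX): max(-28, 23) = 23
n1-1 (MIN): min(41, 39, 23) = 23
n1-2-1 (MAX): max(5, -9, 41, 7) = 41
n1-2-2 (MAX): max(16, -12) = 16
n1-2 (MIN): min(41, 16) = 16
n1 (MAX): max(23, 16) = 23
n2-1-1 (MAX): max(-40, 21) = 21
n2-1-2 (MAX): max(18, -34, -28, -48) = 18
n2-1 (MIN): min(21, 18) = 18
n2-2-1 (MAX): max(-33, 23) = 23
n2-2-2 (MAX): max(-50, 2) = 2
n2-2-3 (MAX): max(26, -10, 3) = 26
n2-2 (MIN): min(23, 2, 26) = 2
n2-3-1 (MAX): max(13, -26, -19) = 13
n2-3-2 (MAX): max(-31, 45, -38, 47) = 47
n2-3 (MIN): min(13, 47) = 13
n2 (MAX): max(18, 2, 13) = 18
r (MIN): min(23, 18) = 18

18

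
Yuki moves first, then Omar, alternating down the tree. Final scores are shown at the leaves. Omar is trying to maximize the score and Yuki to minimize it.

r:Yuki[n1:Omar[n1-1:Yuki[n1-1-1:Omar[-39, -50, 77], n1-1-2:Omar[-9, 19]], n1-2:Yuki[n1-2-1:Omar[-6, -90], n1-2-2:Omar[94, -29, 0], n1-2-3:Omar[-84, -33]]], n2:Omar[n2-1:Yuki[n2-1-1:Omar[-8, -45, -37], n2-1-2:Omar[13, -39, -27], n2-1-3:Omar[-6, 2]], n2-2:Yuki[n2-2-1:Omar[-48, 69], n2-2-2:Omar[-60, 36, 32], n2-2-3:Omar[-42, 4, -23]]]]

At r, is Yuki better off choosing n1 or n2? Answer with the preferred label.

n1-1-1 (Omar): max(-39, -50, 77) = 77
n1-1-2 (Omar): max(-9, 19) = 19
n1-1 (Yuki): min(77, 19) = 19
n1-2-1 (Omar): max(-6, -90) = -6
n1-2-2 (Omar): max(94, -29, 0) = 94
n1-2-3 (Omar): max(-84, -33) = -33
n1-2 (Yuki): min(-6, 94, -33) = -33
n1 (Omar): max(19, -33) = 19
n2-1-1 (Omar): max(-8, -45, -37) = -8
n2-1-2 (Omar): max(13, -39, -27) = 13
n2-1-3 (Omar): max(-6, 2) = 2
n2-1 (Yuki): min(-8, 13, 2) = -8
n2-2-1 (Omar): max(-48, 69) = 69
n2-2-2 (Omar): max(-60, 36, 32) = 36
n2-2-3 (Omar): max(-42, 4, -23) = 4
n2-2 (Yuki): min(69, 36, 4) = 4
n2 (Omar): max(-8, 4) = 4
Yuki prefers the lower value; n1=19, n2=4. n2 is better since 4 < 19.

n2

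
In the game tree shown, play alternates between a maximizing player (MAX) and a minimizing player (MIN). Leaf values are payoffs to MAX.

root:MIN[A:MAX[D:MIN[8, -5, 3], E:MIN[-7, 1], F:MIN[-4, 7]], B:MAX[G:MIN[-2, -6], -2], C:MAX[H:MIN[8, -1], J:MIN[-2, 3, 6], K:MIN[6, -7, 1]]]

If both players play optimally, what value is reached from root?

-4

D (MIN): min(8, -5, 3) = -5
E (MIN): min(-7, 1) = -7
F (MIN): min(-4, 7) = -4
A (MAX): max(-5, -7, -4) = -4
G (MIN): min(-2, -6) = -6
B (MAX): max(-6, -2) = -2
H (MIN): min(8, -1) = -1
J (MIN): min(-2, 3, 6) = -2
K (MIN): min(6, -7, 1) = -7
C (MAX): max(-1, -2, -7) = -1
root (MIN): min(-4, -2, -1) = -4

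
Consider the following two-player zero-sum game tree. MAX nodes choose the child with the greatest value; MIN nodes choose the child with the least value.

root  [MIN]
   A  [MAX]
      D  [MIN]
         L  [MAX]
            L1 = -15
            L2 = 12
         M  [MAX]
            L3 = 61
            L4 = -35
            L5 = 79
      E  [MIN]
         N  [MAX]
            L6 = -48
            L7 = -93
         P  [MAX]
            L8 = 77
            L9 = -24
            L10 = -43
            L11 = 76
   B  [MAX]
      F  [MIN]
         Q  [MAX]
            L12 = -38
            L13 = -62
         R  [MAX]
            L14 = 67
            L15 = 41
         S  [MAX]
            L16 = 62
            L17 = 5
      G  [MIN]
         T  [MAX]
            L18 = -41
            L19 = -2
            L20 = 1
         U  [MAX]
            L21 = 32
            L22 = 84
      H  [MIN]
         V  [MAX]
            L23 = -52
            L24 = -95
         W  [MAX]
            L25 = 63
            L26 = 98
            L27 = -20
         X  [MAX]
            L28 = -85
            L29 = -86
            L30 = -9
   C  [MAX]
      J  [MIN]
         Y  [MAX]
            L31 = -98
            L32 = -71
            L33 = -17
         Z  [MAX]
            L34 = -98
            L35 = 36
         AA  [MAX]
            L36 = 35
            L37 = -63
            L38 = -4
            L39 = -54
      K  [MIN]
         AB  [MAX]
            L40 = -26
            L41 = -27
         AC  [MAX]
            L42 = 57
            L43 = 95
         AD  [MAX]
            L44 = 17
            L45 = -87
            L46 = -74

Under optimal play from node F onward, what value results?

-38

Q (MAX): max(-38, -62) = -38
R (MAX): max(67, 41) = 67
S (MAX): max(62, 5) = 62
F (MIN): min(-38, 67, 62) = -38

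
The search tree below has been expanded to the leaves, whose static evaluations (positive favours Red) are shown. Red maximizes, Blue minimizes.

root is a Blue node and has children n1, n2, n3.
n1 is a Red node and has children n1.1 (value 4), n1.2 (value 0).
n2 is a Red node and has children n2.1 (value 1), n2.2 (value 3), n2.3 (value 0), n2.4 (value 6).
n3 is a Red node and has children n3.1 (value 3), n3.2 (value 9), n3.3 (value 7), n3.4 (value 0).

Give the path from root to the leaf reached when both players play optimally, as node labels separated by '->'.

root -> n1 -> n1.1

n1 (Red): max(4, 0) = 4
n2 (Red): max(1, 3, 0, 6) = 6
n3 (Red): max(3, 9, 7, 0) = 9
root (Blue): min(4, 6, 9) = 4
At root, Blue picks n1 (lowest: 4).
At n1, Red picks n1.1 (highest: 4).
Terminal value 4.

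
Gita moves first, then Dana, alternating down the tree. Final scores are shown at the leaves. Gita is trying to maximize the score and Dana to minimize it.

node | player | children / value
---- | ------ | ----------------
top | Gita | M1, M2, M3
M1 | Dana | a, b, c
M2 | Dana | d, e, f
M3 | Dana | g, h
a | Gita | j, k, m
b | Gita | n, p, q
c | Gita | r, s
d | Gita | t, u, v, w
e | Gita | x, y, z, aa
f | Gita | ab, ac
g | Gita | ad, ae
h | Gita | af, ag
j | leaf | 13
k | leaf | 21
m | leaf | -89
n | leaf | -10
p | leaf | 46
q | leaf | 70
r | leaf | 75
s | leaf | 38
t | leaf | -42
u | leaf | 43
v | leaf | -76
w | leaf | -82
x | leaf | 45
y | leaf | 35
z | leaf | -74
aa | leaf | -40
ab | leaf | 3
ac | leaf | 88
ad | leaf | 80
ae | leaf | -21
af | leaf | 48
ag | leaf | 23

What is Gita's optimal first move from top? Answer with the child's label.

a (Gita): max(13, 21, -89) = 21
b (Gita): max(-10, 46, 70) = 70
c (Gita): max(75, 38) = 75
M1 (Dana): min(21, 70, 75) = 21
d (Gita): max(-42, 43, -76, -82) = 43
e (Gita): max(45, 35, -74, -40) = 45
f (Gita): max(3, 88) = 88
M2 (Dana): min(43, 45, 88) = 43
g (Gita): max(80, -21) = 80
h (Gita): max(48, 23) = 48
M3 (Dana): min(80, 48) = 48
top (Gita): max(21, 43, 48) = 48
Gita at top wants the highest of {M1=21, M2=43, M3=48}, so chooses M3.

M3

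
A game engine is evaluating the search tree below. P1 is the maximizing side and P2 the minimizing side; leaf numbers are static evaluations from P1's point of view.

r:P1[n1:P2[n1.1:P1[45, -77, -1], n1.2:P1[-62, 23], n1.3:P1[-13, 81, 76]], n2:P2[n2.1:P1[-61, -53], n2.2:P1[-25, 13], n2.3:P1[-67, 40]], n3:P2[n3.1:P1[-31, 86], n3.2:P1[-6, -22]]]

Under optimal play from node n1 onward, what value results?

23

n1.1 (P1): max(45, -77, -1) = 45
n1.2 (P1): max(-62, 23) = 23
n1.3 (P1): max(-13, 81, 76) = 81
n1 (P2): min(45, 23, 81) = 23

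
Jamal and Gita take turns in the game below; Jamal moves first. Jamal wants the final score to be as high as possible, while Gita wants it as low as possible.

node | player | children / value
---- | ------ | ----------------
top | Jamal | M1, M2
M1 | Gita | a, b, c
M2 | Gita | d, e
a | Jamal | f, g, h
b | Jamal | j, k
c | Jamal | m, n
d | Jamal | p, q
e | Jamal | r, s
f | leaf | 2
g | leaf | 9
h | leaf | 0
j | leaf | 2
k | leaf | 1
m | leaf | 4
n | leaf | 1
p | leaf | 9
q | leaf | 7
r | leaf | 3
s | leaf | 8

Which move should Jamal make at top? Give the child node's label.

M2

a (Jamal): max(2, 9, 0) = 9
b (Jamal): max(2, 1) = 2
c (Jamal): max(4, 1) = 4
M1 (Gita): min(9, 2, 4) = 2
d (Jamal): max(9, 7) = 9
e (Jamal): max(3, 8) = 8
M2 (Gita): min(9, 8) = 8
top (Jamal): max(2, 8) = 8
Jamal at top wants the highest of {M1=2, M2=8}, so chooses M2.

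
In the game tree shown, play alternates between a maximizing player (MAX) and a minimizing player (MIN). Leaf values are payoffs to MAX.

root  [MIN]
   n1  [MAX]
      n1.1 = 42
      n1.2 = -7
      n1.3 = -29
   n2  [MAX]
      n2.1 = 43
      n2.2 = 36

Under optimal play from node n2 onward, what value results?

43

n2 (MAX): max(43, 36) = 43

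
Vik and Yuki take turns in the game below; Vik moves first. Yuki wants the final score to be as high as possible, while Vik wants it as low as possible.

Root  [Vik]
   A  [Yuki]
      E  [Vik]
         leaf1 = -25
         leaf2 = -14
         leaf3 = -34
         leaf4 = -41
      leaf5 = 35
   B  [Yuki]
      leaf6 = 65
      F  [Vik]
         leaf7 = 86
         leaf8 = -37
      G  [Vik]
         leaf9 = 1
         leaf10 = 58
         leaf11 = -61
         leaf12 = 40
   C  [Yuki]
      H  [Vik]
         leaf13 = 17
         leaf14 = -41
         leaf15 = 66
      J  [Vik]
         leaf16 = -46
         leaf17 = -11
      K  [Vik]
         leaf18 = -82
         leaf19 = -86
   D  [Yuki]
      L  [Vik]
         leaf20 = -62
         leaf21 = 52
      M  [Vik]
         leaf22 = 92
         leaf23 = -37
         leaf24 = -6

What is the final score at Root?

-41

E (Vik): min(-25, -14, -34, -41) = -41
A (Yuki): max(-41, 35) = 35
F (Vik): min(86, -37) = -37
G (Vik): min(1, 58, -61, 40) = -61
B (Yuki): max(65, -37, -61) = 65
H (Vik): min(17, -41, 66) = -41
J (Vik): min(-46, -11) = -46
K (Vik): min(-82, -86) = -86
C (Yuki): max(-41, -46, -86) = -41
L (Vik): min(-62, 52) = -62
M (Vik): min(92, -37, -6) = -37
D (Yuki): max(-62, -37) = -37
Root (Vik): min(35, 65, -41, -37) = -41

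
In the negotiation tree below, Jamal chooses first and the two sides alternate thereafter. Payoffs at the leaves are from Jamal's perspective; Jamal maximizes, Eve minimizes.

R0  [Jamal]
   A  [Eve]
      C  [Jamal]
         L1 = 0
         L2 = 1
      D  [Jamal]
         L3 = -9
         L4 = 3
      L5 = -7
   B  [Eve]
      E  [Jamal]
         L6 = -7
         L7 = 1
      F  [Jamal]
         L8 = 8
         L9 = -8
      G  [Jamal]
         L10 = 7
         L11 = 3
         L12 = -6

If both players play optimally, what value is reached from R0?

1

C (Jamal): max(0, 1) = 1
D (Jamal): max(-9, 3) = 3
A (Eve): min(1, 3, -7) = -7
E (Jamal): max(-7, 1) = 1
F (Jamal): max(8, -8) = 8
G (Jamal): max(7, 3, -6) = 7
B (Eve): min(1, 8, 7) = 1
R0 (Jamal): max(-7, 1) = 1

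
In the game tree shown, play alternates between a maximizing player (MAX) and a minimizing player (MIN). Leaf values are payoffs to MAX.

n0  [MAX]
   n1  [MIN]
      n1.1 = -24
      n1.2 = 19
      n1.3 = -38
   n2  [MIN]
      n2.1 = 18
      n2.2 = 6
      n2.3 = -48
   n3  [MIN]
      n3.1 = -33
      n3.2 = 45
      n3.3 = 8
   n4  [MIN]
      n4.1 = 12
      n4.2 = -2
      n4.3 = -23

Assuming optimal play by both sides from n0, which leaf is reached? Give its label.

n4.3

n1 (MIN): min(-24, 19, -38) = -38
n2 (MIN): min(18, 6, -48) = -48
n3 (MIN): min(-33, 45, 8) = -33
n4 (MIN): min(12, -2, -23) = -23
n0 (MAX): max(-38, -48, -33, -23) = -23
At n0, MAX picks n4 (highest: -23).
At n4, MIN picks n4.3 (lowest: -23).
Terminal value -23.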